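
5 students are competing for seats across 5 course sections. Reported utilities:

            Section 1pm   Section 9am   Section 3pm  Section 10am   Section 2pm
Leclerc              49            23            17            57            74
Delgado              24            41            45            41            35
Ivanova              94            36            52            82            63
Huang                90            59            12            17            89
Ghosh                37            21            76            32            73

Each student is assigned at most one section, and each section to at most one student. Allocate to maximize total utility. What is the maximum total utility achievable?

Maximum total: 363 points

This is the linear assignment problem.
Optimal: Leclerc→Section 2pm (74 points), Delgado→Section 9am (41 points), Ivanova→Section 10am (82 points), Huang→Section 1pm (90 points), Ghosh→Section 3pm (76 points) — total 74+41+82+90+76 = 363 points.
Row-greedy (each student in turn takes its best remaining section) gives 304 points, worse by 59.
Next-best assignment: Leclerc→Section 10am, Delgado→Section 9am, Ivanova→Section 1pm, Huang→Section 2pm, Ghosh→Section 3pm = 357 points.
Swapping Leclerc↔Ivanova (Leclerc→Section 10am 57 points, Ivanova→Section 2pm 63 points) loses 36.
Every other assignment is strictly worse.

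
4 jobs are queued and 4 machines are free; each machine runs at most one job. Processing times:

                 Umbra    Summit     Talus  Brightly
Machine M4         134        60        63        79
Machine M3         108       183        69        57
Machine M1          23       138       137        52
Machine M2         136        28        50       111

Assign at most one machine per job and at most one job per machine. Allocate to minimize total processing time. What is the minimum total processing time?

Minimum total: 171 min

Optimal: Umbra→Machine M1 (23 min), Summit→Machine M2 (28 min), Talus→Machine M4 (63 min), Brightly→Machine M3 (57 min) — total 23+28+63+57 = 171 min.
Column-greedy (each machine in turn goes to its cheapest remaining job) gives 190 min, worse by 19.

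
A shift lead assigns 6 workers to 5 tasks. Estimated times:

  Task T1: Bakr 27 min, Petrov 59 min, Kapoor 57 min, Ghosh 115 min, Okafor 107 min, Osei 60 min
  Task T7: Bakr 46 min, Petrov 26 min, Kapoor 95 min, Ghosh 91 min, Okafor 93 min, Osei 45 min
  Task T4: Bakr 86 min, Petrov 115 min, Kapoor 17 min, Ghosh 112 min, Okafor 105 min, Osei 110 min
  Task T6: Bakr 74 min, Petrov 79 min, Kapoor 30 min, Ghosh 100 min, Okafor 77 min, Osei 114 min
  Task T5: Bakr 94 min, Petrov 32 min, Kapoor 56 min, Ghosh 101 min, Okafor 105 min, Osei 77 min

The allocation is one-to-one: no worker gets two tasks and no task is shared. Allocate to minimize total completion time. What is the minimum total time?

Min total: 198 min

Optimal: Bakr→Task T1 (27 min), Osei→Task T7 (45 min), Kapoor→Task T4 (17 min), Okafor→Task T6 (77 min), Petrov→Task T5 (32 min) — total 27+45+17+77+32 = 198 min.
Swapping Petrov↔Bakr (Petrov→Task T1 59 min, Bakr→Task T5 94 min) adds 94.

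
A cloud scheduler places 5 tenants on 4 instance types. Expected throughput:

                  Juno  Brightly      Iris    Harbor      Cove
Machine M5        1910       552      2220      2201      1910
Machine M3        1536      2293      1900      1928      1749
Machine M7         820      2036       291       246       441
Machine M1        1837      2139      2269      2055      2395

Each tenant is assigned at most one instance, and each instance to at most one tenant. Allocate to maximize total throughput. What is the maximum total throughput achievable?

Maximum total: 8579 ops/s

Optimal: Iris→Machine M5 (2220 ops/s), Harbor→Machine M3 (1928 ops/s), Brightly→Machine M7 (2036 ops/s), Cove→Machine M1 (2395 ops/s) — total 2220+1928+2036+2395 = 8579 ops/s.
Column-greedy (each instance in turn goes to its best remaining tenant) gives 7728 ops/s, worse by 851.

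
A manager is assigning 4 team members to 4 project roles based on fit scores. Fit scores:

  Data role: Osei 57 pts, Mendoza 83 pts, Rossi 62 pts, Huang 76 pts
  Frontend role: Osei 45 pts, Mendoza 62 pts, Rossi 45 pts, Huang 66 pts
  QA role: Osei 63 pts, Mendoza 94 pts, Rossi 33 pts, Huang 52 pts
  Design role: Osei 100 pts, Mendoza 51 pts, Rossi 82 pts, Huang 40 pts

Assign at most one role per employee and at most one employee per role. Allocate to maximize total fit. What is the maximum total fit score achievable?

Optimal: Osei→Design role (100 pts), Mendoza→QA role (94 pts), Rossi→Data role (62 pts), Huang→Frontend role (66 pts) — total 100+94+62+66 = 322 pts.
Max-entry greedy (repeatedly take the single best remaining cell) gives 315 pts, worse by 7.

Maximum total: 322 pts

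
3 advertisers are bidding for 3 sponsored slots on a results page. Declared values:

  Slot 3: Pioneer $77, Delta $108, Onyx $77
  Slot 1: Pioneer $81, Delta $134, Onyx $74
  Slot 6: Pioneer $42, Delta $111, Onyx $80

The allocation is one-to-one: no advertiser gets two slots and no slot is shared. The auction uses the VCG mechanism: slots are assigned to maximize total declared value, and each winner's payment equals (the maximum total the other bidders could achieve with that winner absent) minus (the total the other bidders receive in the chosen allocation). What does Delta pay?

Delta pays $4.

Efficient allocation: Pioneer→Slot 3 ($77), Delta→Slot 1 ($134), Onyx→Slot 6 ($80); total welfare W = $291.
Delta receives Slot 1 at value $134, so the others get W − 134 = $157.
Without Delta: best allocation of the remaining 2 bidders over all 3 slots is Pioneer→Slot 1 ($81), Onyx→Slot 6 ($80), total $161.
VCG payment = (others' best without Delta) − (others' welfare with Delta) = 161 − 157 = $4.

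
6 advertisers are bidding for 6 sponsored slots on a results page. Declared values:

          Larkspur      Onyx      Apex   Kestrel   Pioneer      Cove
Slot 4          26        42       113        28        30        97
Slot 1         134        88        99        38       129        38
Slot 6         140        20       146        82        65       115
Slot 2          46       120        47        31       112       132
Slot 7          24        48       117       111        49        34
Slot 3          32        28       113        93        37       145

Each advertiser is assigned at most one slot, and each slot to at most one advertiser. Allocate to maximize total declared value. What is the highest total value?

Optimal: Larkspur→Slot 6 ($140), Onyx→Slot 2 ($120), Apex→Slot 4 ($113), Kestrel→Slot 7 ($111), Pioneer→Slot 1 ($129), Cove→Slot 3 ($145) — total 140+120+113+111+129+145 = $758.
Column-greedy (each slot in turn goes to its best remaining advertiser) gives $630, worse by 128.
Next-best assignment: Larkspur→Slot 6, Onyx→Slot 2, Apex→Slot 3, Kestrel→Slot 7, Pioneer→Slot 1, Cove→Slot 4 = $710.
No other one-to-one assignment exceeds $758.

Max total: $758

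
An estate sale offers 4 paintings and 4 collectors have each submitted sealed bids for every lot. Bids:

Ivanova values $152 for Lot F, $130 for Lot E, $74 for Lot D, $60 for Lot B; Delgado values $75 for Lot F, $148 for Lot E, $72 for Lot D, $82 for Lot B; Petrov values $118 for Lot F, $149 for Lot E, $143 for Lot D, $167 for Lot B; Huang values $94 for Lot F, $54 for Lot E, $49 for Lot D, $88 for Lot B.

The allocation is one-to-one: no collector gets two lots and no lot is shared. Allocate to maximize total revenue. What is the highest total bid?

Treat this as an assignment problem: match each collector to one lot.
Optimal: Ivanova→Lot F ($152), Delgado→Lot E ($148), Petrov→Lot D ($143), Huang→Lot B ($88) — total 152+148+143+88 = $531.
Column-greedy (each lot in turn goes to its best remaining collector) gives $461, worse by 70.
Next-best assignment: Ivanova→Lot F, Delgado→Lot E, Petrov→Lot B, Huang→Lot D = $516.

Maximum total: $531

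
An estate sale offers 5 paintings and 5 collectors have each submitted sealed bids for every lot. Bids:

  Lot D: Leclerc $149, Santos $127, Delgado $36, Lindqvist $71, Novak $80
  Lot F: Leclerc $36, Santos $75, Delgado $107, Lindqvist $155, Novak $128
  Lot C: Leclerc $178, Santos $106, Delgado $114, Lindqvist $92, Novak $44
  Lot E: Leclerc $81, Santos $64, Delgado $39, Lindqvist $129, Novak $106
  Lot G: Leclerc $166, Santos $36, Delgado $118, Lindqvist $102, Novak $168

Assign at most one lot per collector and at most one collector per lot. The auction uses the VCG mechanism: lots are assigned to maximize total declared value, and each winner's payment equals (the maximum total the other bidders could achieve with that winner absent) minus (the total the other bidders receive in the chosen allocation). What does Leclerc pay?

Efficient allocation: Leclerc→Lot C ($178), Santos→Lot D ($127), Delgado→Lot F ($107), Lindqvist→Lot E ($129), Novak→Lot G ($168); total welfare W = $709.
Leclerc receives Lot C at value $178, so the others get W − 178 = $531.
Without Leclerc: best allocation of the remaining 4 bidders over all 5 lots is Santos→Lot D ($127), Delgado→Lot C ($114), Lindqvist→Lot F ($155), Novak→Lot G ($168), total $564.
VCG payment = (others' best without Leclerc) − (others' welfare with Leclerc) = 564 − 531 = $33.

Leclerc pays $33.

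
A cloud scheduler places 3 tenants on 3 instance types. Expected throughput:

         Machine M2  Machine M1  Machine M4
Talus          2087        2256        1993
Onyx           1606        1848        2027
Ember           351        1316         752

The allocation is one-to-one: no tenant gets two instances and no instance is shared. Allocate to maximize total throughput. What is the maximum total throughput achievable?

Optimal: Talus→Machine M2 (2087 ops/s), Onyx→Machine M4 (2027 ops/s), Ember→Machine M1 (1316 ops/s) — total 2087+2027+1316 = 5430 ops/s.
Row-greedy (each tenant in turn takes its best remaining instance) gives 4634 ops/s, worse by 796.

Max total: 5430 ops/s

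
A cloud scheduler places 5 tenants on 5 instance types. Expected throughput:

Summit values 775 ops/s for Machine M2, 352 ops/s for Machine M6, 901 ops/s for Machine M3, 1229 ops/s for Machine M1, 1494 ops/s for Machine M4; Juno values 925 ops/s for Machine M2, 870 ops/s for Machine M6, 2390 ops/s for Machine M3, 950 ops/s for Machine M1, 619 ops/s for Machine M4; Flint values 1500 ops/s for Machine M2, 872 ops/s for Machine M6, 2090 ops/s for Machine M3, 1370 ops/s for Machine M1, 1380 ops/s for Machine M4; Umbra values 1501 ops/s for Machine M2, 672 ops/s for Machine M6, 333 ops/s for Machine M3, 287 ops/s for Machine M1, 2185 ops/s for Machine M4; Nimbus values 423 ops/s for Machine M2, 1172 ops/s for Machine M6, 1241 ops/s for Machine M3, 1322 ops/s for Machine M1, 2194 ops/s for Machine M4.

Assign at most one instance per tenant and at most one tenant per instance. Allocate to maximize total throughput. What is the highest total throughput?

Max total: 8476 ops/s

Optimal: Summit→Machine M1 (1229 ops/s), Juno→Machine M3 (2390 ops/s), Flint→Machine M2 (1500 ops/s), Umbra→Machine M4 (2185 ops/s), Nimbus→Machine M6 (1172 ops/s) — total 1229+2390+1500+2185+1172 = 8476 ops/s.
Max-entry greedy (repeatedly take the single best remaining cell) gives 7807 ops/s, worse by 669.
Next-best assignment: Summit→Machine M1, Juno→Machine M3, Flint→Machine M6, Umbra→Machine M2, Nimbus→Machine M4 = 8186 ops/s.
Swapping Summit↔Flint (Summit→Machine M2 775 ops/s, Flint→Machine M1 1370 ops/s) loses 584.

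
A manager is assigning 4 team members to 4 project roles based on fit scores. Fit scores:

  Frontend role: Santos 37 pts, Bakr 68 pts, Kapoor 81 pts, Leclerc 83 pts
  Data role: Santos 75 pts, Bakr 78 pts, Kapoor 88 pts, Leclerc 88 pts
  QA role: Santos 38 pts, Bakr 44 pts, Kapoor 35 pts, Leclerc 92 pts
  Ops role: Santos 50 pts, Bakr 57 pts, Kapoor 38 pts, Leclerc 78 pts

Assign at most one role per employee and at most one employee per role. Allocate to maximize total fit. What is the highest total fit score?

Maximum total: 305 pts

Optimal: Santos→Data role (75 pts), Bakr→Ops role (57 pts), Kapoor→Frontend role (81 pts), Leclerc→QA role (92 pts) — total 75+57+81+92 = 305 pts.
Column-greedy (each role in turn goes to its best remaining employee) gives 265 pts, worse by 40.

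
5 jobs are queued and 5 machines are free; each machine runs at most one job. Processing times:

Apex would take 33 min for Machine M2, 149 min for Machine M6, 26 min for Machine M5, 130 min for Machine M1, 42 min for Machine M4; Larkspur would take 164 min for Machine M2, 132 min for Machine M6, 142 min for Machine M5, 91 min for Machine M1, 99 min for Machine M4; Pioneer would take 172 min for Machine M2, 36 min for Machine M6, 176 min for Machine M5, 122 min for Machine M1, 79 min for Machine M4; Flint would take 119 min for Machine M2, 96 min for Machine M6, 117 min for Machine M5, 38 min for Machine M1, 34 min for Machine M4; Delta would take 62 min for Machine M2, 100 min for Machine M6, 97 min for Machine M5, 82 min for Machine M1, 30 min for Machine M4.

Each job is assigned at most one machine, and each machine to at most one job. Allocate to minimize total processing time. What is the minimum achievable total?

Treat this as an assignment problem: match each job to one machine.
Optimal: Apex→Machine M5 (26 min), Larkspur→Machine M1 (91 min), Pioneer→Machine M6 (36 min), Flint→Machine M4 (34 min), Delta→Machine M2 (62 min) — total 26+91+36+34+62 = 249 min.
Column-greedy (each machine in turn goes to its cheapest remaining job) gives 303 min, worse by 54.
Swapping Delta↔Flint (Delta→Machine M4 30 min, Flint→Machine M2 119 min) adds 53.
Every other assignment is strictly worse.

Minimum total: 249 min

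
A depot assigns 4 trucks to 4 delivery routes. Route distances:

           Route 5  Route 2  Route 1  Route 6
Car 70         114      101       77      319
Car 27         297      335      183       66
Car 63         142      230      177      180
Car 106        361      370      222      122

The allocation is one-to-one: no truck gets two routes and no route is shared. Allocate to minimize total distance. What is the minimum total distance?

Optimal: Car 70→Route 2 (101 km), Car 27→Route 6 (66 km), Car 63→Route 5 (142 km), Car 106→Route 1 (222 km) — total 101+66+142+222 = 531 km.
Column-greedy (each route in turn goes to its cheapest remaining truck) gives 649 km, worse by 118.
Next-best assignment: Car 70→Route 2, Car 27→Route 1, Car 63→Route 5, Car 106→Route 6 = 548 km.
Every other assignment is strictly worse.

Min total: 531 km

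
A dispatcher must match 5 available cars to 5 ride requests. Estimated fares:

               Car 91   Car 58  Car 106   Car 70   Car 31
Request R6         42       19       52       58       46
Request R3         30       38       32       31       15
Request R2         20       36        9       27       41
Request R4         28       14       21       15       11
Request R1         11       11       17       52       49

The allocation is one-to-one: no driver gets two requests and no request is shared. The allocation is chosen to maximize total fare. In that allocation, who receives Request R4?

Car 91 receives Request R4.

This is a one-to-one assignment (maximum-weight bipartite matching).
Optimal: Car 91→Request R4 ($28), Car 58→Request R3 ($38), Car 106→Request R6 ($52), Car 70→Request R1 ($52), Car 31→Request R2 ($41) — total 28+38+52+52+41 = $211.
Column-greedy (each request in turn goes to its best remaining driver) gives $182, worse by 29.
Next-best assignment: Car 91→Request R4, Car 58→Request R2, Car 106→Request R3, Car 70→Request R6, Car 31→Request R1 = $203.
Swapping Car 70↔Car 91 (Car 70→Request R4 $15, Car 91→Request R1 $11) loses 54.
No other one-to-one assignment exceeds $211.
Car 91's own top request is Request R6 ($42), but forcing Car 91→Request R6 and reassigning the rest optimally gives only $194 — worse by 17.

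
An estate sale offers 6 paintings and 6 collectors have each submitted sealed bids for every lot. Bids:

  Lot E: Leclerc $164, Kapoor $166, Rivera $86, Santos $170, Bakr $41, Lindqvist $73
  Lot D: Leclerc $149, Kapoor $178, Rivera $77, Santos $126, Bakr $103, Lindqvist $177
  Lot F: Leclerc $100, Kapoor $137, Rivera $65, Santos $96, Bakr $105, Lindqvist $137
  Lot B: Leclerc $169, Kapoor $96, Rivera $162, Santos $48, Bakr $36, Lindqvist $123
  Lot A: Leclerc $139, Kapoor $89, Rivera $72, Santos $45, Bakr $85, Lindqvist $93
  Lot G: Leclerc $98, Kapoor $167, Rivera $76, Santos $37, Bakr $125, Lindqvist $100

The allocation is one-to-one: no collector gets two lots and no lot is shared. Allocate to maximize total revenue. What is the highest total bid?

This is the linear assignment problem.
Optimal: Leclerc→Lot A ($139), Kapoor→Lot G ($167), Rivera→Lot B ($162), Santos→Lot E ($170), Bakr→Lot F ($105), Lindqvist→Lot D ($177) — total 139+167+162+170+105+177 = $920.
Column-greedy (each lot in turn goes to its best remaining collector) gives $815, worse by 105.
Next-best assignment: Leclerc→Lot A, Kapoor→Lot D, Rivera→Lot B, Santos→Lot E, Bakr→Lot G, Lindqvist→Lot F = $911.

Maximum total: $920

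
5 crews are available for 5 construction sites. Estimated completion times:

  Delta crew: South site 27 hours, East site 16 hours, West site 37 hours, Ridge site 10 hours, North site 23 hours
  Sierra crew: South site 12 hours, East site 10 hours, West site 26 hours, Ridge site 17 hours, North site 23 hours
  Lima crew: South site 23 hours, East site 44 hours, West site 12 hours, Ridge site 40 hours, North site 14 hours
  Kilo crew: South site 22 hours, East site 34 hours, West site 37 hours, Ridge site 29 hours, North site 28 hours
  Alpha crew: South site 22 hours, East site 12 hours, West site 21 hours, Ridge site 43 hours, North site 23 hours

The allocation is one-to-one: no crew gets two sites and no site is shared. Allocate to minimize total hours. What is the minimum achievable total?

Optimal: Delta crew→Ridge site (10 hours), Sierra crew→South site (12 hours), Lima crew→West site (12 hours), Kilo crew→North site (28 hours), Alpha crew→East site (12 hours) — total 10+12+12+28+12 = 74 hours.
Min-entry greedy (repeatedly take the single cheapest remaining cell) gives 77 hours, worse by 3.
Swapping Lima crew↔Alpha crew (Lima crew→East site 44 hours, Alpha crew→West site 21 hours) adds 41.
No other one-to-one assignment undercuts 74 hours.

Minimum total: 74 hours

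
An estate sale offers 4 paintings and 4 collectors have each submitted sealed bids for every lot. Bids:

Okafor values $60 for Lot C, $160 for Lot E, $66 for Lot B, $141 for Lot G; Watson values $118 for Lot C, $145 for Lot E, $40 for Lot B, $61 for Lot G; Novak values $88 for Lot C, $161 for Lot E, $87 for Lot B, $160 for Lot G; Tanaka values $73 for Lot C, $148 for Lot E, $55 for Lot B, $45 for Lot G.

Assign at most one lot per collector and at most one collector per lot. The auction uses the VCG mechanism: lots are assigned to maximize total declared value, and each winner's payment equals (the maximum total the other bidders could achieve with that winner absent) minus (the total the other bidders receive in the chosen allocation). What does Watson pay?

Watson pays $17.

Efficient allocation: Okafor→Lot G ($141), Watson→Lot C ($118), Novak→Lot B ($87), Tanaka→Lot E ($148); total welfare W = $494.
Watson receives Lot C at value $118, so the others get W − 118 = $376.
Without Watson: best allocation of the remaining 3 bidders over all 4 lots is Okafor→Lot E ($160), Novak→Lot G ($160), Tanaka→Lot C ($73), total $393.
VCG payment = (others' best without Watson) − (others' welfare with Watson) = 393 − 376 = $17.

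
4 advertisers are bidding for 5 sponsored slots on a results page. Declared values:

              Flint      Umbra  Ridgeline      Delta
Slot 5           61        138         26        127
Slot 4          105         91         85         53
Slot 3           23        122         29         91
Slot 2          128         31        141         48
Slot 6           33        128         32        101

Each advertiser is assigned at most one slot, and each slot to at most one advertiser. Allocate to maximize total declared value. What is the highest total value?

Max total: $501

Treat this as an assignment problem: match each advertiser to one slot.
Optimal: Flint→Slot 4 ($105), Umbra→Slot 6 ($128), Ridgeline→Slot 2 ($141), Delta→Slot 5 ($127) — total 105+128+141+127 = $501.
Max-entry greedy (repeatedly take the single best remaining cell) gives $485, worse by 16.
Next-best assignment: Flint→Slot 4, Umbra→Slot 3, Ridgeline→Slot 2, Delta→Slot 5 = $495.
Swapping Umbra↔Ridgeline (Umbra→Slot 2 $31, Ridgeline→Slot 6 $32) loses 206.
Every other assignment is strictly worse.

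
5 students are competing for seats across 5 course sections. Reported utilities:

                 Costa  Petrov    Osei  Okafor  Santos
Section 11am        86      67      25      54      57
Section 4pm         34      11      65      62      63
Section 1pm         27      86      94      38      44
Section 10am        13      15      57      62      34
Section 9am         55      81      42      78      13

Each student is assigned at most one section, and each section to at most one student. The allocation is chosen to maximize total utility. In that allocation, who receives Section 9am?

This is the linear assignment problem.
Optimal: Costa→Section 11am (86 points), Petrov→Section 9am (81 points), Osei→Section 1pm (94 points), Okafor→Section 10am (62 points), Santos→Section 4pm (63 points) — total 86+81+94+62+63 = 386 points.
Column-greedy (each section in turn goes to its best remaining student) gives 312 points, worse by 74.
Next-best assignment: Costa→Section 11am, Petrov→Section 1pm, Osei→Section 10am, Okafor→Section 9am, Santos→Section 4pm = 370 points.
Petrov's own top section is Section 1pm (86 points), but forcing Petrov→Section 1pm and reassigning the rest optimally gives only 370 points — worse by 16.

Petrov receives Section 9am.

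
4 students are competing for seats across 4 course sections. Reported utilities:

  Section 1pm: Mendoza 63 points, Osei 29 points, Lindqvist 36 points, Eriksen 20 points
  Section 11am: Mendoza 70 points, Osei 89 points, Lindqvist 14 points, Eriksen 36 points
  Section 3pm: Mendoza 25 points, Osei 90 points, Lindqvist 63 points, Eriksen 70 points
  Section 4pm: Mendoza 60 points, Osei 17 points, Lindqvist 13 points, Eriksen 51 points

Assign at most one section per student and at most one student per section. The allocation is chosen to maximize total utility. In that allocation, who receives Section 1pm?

Mendoza receives Section 1pm.

Optimal: Mendoza→Section 1pm (63 points), Osei→Section 11am (89 points), Lindqvist→Section 3pm (63 points), Eriksen→Section 4pm (51 points) — total 63+89+63+51 = 266 points.
Row-greedy (each student in turn takes its best remaining section) gives 247 points, worse by 19.
Mendoza's own top section is Section 11am (70 points), but forcing Mendoza→Section 11am and reassigning the rest optimally gives only 247 points — worse by 19.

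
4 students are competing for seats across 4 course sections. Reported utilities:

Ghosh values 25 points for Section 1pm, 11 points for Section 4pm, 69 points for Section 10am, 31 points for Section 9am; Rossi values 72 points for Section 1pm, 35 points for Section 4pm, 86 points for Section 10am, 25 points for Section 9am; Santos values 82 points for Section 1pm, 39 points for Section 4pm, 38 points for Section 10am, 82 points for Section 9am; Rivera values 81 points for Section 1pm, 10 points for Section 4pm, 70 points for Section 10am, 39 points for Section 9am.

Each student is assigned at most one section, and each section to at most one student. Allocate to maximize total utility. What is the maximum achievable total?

Optimal: Ghosh→Section 10am (69 points), Rossi→Section 4pm (35 points), Santos→Section 9am (82 points), Rivera→Section 1pm (81 points) — total 69+35+82+81 = 267 points.
Max-entry greedy (repeatedly take the single best remaining cell) gives 218 points, worse by 49.
Swapping Rivera↔Ghosh (Rivera→Section 10am 70 points, Ghosh→Section 1pm 25 points) loses 55.

Maximum total: 267 points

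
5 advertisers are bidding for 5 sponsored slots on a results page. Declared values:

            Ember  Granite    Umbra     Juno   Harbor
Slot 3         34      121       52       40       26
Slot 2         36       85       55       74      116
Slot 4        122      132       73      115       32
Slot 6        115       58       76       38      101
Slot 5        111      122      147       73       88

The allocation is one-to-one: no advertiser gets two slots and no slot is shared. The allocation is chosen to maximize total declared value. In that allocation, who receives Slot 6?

This is the linear assignment problem.
Optimal: Ember→Slot 6 ($115), Granite→Slot 3 ($121), Umbra→Slot 5 ($147), Juno→Slot 4 ($115), Harbor→Slot 2 ($116) — total 115+121+147+115+116 = $614.
Row-greedy (each advertiser in turn takes its best remaining slot) gives $420, worse by 194.
Next-best assignment: Ember→Slot 4, Granite→Slot 3, Umbra→Slot 5, Juno→Slot 2, Harbor→Slot 6 = $565.
Checked against all permutations: $614 is optimal.
Ember's own top slot is Slot 4 ($122), but forcing Ember→Slot 4 and reassigning the rest optimally gives only $565 — worse by 49.

Ember receives Slot 6.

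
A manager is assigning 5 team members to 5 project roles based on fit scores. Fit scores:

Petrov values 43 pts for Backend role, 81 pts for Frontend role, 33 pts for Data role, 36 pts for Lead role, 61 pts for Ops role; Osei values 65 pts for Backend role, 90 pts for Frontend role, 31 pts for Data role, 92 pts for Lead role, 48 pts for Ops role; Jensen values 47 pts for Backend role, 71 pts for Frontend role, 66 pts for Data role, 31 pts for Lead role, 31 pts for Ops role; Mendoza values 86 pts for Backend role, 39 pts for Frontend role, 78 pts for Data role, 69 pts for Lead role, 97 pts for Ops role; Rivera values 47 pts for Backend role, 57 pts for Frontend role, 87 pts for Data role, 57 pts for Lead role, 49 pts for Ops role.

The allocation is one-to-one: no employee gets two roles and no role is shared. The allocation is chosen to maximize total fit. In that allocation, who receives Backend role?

Optimal: Petrov→Frontend role (81 pts), Osei→Lead role (92 pts), Jensen→Backend role (47 pts), Mendoza→Ops role (97 pts), Rivera→Data role (87 pts) — total 81+92+47+97+87 = 404 pts.
Column-greedy (each role in turn goes to its best remaining employee) gives 330 pts, worse by 74.
Next-best assignment: Petrov→Ops role, Osei→Lead role, Jensen→Frontend role, Mendoza→Backend role, Rivera→Data role = 397 pts.
No other one-to-one assignment exceeds 404 pts.
Jensen's own top role is Frontend role (71 pts), but forcing Jensen→Frontend role and reassigning the rest optimally gives only 397 pts — worse by 7.

Jensen receives Backend role.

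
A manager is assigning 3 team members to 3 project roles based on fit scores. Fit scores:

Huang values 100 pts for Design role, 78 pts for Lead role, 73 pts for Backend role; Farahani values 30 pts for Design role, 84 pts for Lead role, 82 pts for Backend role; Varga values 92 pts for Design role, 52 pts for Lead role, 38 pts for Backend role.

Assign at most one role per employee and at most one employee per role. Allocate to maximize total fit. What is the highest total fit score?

Max total: 252 pts

Treat this as an assignment problem: match each employee to one role.
Optimal: Huang→Lead role (78 pts), Farahani→Backend role (82 pts), Varga→Design role (92 pts) — total 78+82+92 = 252 pts.
Column-greedy (each role in turn goes to its best remaining employee) gives 222 pts, worse by 30.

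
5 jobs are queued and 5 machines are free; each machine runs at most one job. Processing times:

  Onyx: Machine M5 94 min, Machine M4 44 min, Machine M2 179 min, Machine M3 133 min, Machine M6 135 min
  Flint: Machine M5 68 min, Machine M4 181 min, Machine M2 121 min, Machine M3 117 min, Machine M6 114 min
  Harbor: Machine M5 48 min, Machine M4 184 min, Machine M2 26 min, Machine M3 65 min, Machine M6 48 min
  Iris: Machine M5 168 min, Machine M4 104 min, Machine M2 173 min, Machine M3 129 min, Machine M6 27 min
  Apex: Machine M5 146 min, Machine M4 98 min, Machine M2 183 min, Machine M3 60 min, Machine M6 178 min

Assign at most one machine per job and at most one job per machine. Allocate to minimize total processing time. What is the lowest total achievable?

Optimal: Onyx→Machine M4 (44 min), Flint→Machine M5 (68 min), Harbor→Machine M2 (26 min), Iris→Machine M6 (27 min), Apex→Machine M3 (60 min) — total 44+68+26+27+60 = 225 min.
Column-greedy (each machine in turn goes to its cheapest remaining job) gives 300 min, worse by 75.
Next-best assignment: Onyx→Machine M4, Flint→Machine M2, Harbor→Machine M5, Iris→Machine M6, Apex→Machine M3 = 300 min.
Swapping Flint↔Harbor (Flint→Machine M2 121 min, Harbor→Machine M5 48 min) adds 75.
No other one-to-one assignment undercuts 225 min.

Min total: 225 min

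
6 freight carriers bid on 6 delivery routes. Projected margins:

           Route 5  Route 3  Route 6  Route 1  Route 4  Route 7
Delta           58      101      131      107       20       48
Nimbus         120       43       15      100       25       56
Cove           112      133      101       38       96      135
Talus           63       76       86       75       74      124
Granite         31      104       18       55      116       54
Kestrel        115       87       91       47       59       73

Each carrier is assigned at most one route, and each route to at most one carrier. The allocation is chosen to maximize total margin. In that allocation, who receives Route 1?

Nimbus receives Route 1.

Optimal: Delta→Route 6 ($131k), Nimbus→Route 1 ($100k), Cove→Route 3 ($133k), Talus→Route 7 ($124k), Granite→Route 4 ($116k), Kestrel→Route 5 ($115k) — total 131+100+133+124+116+115 = $719k.
Row-greedy (each carrier in turn takes its best remaining route) gives $625k, worse by 94.
Next-best assignment: Delta→Route 1, Nimbus→Route 5, Cove→Route 3, Talus→Route 7, Granite→Route 4, Kestrel→Route 6 = $691k.
Nimbus's own top route is Route 5 ($120k), but forcing Nimbus→Route 5 and reassigning the rest optimally gives only $691k — worse by 28.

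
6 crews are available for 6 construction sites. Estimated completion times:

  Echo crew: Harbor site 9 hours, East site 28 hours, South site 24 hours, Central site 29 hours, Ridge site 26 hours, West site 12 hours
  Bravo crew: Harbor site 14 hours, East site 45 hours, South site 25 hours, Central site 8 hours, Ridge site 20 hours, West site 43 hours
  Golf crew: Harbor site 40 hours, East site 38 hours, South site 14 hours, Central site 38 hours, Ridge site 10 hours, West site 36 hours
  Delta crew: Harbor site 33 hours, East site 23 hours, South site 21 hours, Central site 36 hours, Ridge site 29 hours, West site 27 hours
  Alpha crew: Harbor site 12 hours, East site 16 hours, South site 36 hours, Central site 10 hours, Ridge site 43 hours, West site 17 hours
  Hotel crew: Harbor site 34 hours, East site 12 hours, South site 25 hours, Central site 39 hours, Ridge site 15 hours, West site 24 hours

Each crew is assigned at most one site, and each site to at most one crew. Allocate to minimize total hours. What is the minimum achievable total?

Optimal: Echo crew→West site (12 hours), Bravo crew→Central site (8 hours), Golf crew→Ridge site (10 hours), Delta crew→South site (21 hours), Alpha crew→Harbor site (12 hours), Hotel crew→East site (12 hours) — total 12+8+10+21+12+12 = 75 hours.
Next-best assignment: Echo crew→Harbor site, Bravo crew→Central site, Golf crew→Ridge site, Delta crew→South site, Alpha crew→West site, Hotel crew→East site = 77 hours.

Minimum total: 75 hours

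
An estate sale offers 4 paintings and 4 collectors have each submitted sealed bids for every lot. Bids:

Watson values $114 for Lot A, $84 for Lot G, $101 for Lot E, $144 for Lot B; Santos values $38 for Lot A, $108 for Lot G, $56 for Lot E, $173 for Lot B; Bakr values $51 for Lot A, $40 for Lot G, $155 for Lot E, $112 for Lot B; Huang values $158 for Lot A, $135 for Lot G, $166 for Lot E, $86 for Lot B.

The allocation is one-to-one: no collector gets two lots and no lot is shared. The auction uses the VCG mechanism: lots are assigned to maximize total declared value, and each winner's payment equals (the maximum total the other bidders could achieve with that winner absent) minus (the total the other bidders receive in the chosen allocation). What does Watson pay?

Efficient allocation: Watson→Lot A ($114), Santos→Lot B ($173), Bakr→Lot E ($155), Huang→Lot G ($135); total welfare W = $577.
Watson receives Lot A at value $114, so the others get W − 114 = $463.
Without Watson: best allocation of the remaining 3 bidders over all 4 lots is Santos→Lot B ($173), Bakr→Lot E ($155), Huang→Lot A ($158), total $486.
VCG payment = (others' best without Watson) − (others' welfare with Watson) = 486 − 463 = $23.

Watson pays $23.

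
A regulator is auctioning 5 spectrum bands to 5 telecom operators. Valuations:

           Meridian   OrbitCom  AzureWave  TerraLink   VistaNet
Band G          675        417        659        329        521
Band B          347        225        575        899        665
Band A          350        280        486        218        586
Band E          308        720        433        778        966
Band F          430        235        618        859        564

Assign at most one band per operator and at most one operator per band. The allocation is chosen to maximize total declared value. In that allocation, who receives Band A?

VistaNet receives Band A.

This is a one-to-one assignment (maximum-weight bipartite matching).
Optimal: Meridian→Band G ($675M), OrbitCom→Band E ($720M), AzureWave→Band F ($618M), TerraLink→Band B ($899M), VistaNet→Band A ($586M) — total 675+720+618+899+586 = $3498M.
Max-entry greedy (repeatedly take the single best remaining cell) gives $3438M, worse by 60.
Next-best assignment: Meridian→Band G, OrbitCom→Band A, AzureWave→Band F, TerraLink→Band B, VistaNet→Band E = $3438M.
Swapping AzureWave↔TerraLink (AzureWave→Band B $575M, TerraLink→Band F $859M) loses 83.
Every other assignment is strictly worse.
VistaNet's own top band is Band E ($966M), but forcing VistaNet→Band E and reassigning the rest optimally gives only $3438M — worse by 60.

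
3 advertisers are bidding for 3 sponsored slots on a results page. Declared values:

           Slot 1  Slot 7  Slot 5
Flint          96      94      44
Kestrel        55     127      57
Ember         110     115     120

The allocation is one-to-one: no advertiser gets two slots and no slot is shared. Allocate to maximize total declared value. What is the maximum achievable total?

Max total: $343

This is a one-to-one assignment (maximum-weight bipartite matching).
Optimal: Flint→Slot 1 ($96), Kestrel→Slot 7 ($127), Ember→Slot 5 ($120) — total 96+127+120 = $343.
Column-greedy (each slot in turn goes to its best remaining advertiser) gives $281, worse by 62.
Next-best assignment: Flint→Slot 5, Kestrel→Slot 7, Ember→Slot 1 = $281.
Swapping Ember↔Kestrel (Ember→Slot 7 $115, Kestrel→Slot 5 $57) loses 75.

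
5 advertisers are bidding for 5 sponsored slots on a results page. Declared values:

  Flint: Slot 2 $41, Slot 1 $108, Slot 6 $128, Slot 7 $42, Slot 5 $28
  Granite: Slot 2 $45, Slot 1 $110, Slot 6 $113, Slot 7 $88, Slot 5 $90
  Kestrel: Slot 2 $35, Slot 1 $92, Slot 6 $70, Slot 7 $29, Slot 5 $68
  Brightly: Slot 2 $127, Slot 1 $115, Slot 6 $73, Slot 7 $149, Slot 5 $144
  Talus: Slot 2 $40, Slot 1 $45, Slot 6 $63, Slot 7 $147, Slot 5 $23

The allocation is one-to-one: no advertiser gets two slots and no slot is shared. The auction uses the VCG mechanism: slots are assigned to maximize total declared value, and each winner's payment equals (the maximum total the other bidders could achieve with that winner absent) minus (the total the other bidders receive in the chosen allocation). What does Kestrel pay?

Efficient allocation: Flint→Slot 6 ($128), Granite→Slot 5 ($90), Kestrel→Slot 1 ($92), Brightly→Slot 2 ($127), Talus→Slot 7 ($147); total welfare W = $584.
Kestrel receives Slot 1 at value $92, so the others get W − 92 = $492.
Without Kestrel: best allocation of the remaining 4 bidders over all 5 slots is Flint→Slot 6 ($128), Granite→Slot 1 ($110), Brightly→Slot 5 ($144), Talus→Slot 7 ($147), total $529.
VCG payment = (others' best without Kestrel) − (others' welfare with Kestrel) = 529 − 492 = $37.

Kestrel pays $37.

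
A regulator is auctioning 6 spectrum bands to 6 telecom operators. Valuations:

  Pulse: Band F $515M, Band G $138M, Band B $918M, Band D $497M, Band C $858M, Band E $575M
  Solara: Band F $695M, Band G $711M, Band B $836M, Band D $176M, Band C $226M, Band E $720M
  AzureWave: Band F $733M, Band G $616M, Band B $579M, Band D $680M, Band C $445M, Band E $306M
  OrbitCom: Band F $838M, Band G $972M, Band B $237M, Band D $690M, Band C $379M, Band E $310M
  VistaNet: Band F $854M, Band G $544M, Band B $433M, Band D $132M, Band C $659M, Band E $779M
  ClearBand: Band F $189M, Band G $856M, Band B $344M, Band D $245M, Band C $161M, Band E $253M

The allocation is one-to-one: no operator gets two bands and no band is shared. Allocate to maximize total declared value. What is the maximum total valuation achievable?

Treat this as an assignment problem: match each operator to one band.
Optimal: Pulse→Band C ($858M), Solara→Band B ($836M), AzureWave→Band D ($680M), OrbitCom→Band F ($838M), VistaNet→Band E ($779M), ClearBand→Band G ($856M) — total 858+836+680+838+779+856 = $4847M.
Row-greedy (each operator in turn takes its best remaining band) gives $4247M, worse by 600.
No other one-to-one assignment exceeds $4847M.

Max total: $4847M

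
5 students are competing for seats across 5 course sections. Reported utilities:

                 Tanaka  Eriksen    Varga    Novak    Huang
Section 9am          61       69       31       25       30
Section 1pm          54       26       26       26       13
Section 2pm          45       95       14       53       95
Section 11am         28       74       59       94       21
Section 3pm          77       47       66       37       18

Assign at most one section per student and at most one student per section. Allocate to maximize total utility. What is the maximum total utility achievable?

Maximum total: 378 points

Optimal: Tanaka→Section 1pm (54 points), Eriksen→Section 9am (69 points), Varga→Section 3pm (66 points), Novak→Section 11am (94 points), Huang→Section 2pm (95 points) — total 54+69+66+94+95 = 378 points.
Max-entry greedy (repeatedly take the single best remaining cell) gives 310 points, worse by 68.
Next-best assignment: Tanaka→Section 3pm, Eriksen→Section 9am, Varga→Section 1pm, Novak→Section 11am, Huang→Section 2pm = 361 points.
Swapping Huang↔Novak (Huang→Section 11am 21 points, Novak→Section 2pm 53 points) loses 115.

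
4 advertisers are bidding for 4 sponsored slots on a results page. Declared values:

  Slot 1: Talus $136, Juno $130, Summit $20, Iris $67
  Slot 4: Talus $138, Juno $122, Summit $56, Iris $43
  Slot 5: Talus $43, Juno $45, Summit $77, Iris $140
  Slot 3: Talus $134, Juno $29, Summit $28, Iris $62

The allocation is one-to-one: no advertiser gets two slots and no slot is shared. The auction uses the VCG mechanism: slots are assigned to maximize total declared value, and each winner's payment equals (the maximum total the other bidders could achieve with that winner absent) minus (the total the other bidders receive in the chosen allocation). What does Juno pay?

Efficient allocation: Talus→Slot 3 ($134), Juno→Slot 1 ($130), Summit→Slot 4 ($56), Iris→Slot 5 ($140); total welfare W = $460.
Juno receives Slot 1 at value $130, so the others get W − 130 = $330.
Without Juno: best allocation of the remaining 3 bidders over all 4 slots is Talus→Slot 1 ($136), Summit→Slot 4 ($56), Iris→Slot 5 ($140), total $332.
VCG payment = (others' best without Juno) − (others' welfare with Juno) = 332 − 330 = $2.

Juno pays $2.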